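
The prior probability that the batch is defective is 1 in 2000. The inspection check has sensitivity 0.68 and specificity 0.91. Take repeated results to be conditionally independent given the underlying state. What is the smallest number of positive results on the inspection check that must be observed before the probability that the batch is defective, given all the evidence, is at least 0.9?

5

Prior odds = 0.0005/0.9995 = 1/1999.
False-positive rate = 1 − 0.91 = 0.09; likelihood ratio of a positive = 0.68/0.09 = 68/9.
Target odds: 0.9 ÷ 0.1 = 9.
Need (1/1999) × (68/9)ⁿ ≥ 9, i.e. (68/9)ⁿ ≥ 17991.
(68/9)⁴ = 21381376/6561 falls short of 17991 but (68/9)⁵ ≈24622.5 reaches it, so n = 5.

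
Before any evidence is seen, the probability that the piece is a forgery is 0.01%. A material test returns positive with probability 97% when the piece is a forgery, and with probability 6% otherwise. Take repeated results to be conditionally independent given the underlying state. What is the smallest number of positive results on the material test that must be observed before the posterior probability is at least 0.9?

Prior odds = 0.0001/0.9999 = 1/9999.
Likelihood ratio of a positive result = 0.97/0.06 = 97/6.
Target odds: 0.9 ÷ 0.1 = 9.
Need (1/9999) × (97/6)ⁿ ≥ 9, i.e. (97/6)ⁿ ≥ 89991.
(97/6)⁴ = 88529281/1296 falls short of 89991 but (97/6)⁵ ≈1.10434e+06 reaches it, so n = 5.

5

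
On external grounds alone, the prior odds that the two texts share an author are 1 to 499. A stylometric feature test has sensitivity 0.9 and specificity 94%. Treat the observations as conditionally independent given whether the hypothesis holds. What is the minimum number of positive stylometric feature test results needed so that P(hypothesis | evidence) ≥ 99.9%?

Prior odds = 1/499.
False-positive rate = 1 − 0.94 = 0.06; likelihood ratio of a positive = 0.9/0.06 = 15.
Target posterior odds = 0.999/0.001 = 999.
Require 15ⁿ ≥ 999 ÷ (1/499) = 498501.
15⁴ = 50625 falls short of 498501 but 15⁵ = 759375 reaches it, so n = 5.

5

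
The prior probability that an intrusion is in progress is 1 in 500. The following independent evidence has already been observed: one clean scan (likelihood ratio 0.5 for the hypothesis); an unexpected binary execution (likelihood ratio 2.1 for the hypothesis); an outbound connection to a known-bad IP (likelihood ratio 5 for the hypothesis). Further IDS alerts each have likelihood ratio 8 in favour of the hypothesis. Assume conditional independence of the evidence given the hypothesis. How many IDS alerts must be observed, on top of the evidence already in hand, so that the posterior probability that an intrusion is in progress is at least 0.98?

5

Prior odds = 0.002/0.998 = 1/499.
Combined Bayes factor of the evidence already in hand = 0.5 × 2.1 × 5 = 5.25.
Odds after that evidence = (1/499) × 5.25 = 21/1996.
Target odds = 0.98/0.02 = 49.
Need 8ⁿ ≥ 49 ÷ (21/1996) = 13972/3.
8⁴ = 4096 falls short of 13972/3 but 8⁵ = 32768 reaches it, so n = 5.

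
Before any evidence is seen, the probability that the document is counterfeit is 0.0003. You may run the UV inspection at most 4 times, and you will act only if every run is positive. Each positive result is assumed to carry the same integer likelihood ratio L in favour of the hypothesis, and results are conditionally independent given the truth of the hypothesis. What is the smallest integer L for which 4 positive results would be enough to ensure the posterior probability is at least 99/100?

Prior odds = 0.0003/0.9997 = 3/9997.
Target odds = 0.99/0.01 = 99.
Need L⁴ ≥ 99 ÷ (3/9997) = 329901.
23⁴ = 279841 < 329901 ≤ 331776 = 24⁴, so L = 24.

24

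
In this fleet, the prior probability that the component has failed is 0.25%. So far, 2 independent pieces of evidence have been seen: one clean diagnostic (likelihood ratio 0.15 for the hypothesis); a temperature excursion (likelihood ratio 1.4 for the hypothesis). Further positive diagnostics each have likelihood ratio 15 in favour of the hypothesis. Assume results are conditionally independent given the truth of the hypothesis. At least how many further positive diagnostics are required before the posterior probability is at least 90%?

4

Prior odds = 0.0025/0.9975 = 1/399.
Combined Bayes factor of the evidence already in hand = 0.15 × 1.4 = 0.21.
Odds after that evidence = (1/399) × 0.21 = 1/1900.
Target odds = 0.9/0.1 = 9.
Need 15ⁿ ≥ 9 ÷ (1/1900) = 17100.
15³ = 3375 falls short of 17100 but 15⁴ = 50625 reaches it, so n = 4.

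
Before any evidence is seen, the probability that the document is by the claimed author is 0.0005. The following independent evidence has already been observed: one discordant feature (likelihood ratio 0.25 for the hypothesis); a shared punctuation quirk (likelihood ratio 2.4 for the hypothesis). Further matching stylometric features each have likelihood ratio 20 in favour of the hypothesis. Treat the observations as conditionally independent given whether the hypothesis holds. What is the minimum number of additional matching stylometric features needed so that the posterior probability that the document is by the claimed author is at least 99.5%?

Prior odds = 0.0005/0.9995 = 1/1999.
Combined Bayes factor of the evidence already in hand = 0.25 × 2.4 = 0.6.
Odds after that evidence = (1/1999) × 0.6 = 3/9995.
Target odds = 0.995/0.005 = 199.
Need 20ⁿ ≥ 199 ÷ (3/9995) = 1989005/3.
20⁴ = 160000 falls short of 1989005/3 but 20⁵ = 3200000 reaches it, so n = 5.

5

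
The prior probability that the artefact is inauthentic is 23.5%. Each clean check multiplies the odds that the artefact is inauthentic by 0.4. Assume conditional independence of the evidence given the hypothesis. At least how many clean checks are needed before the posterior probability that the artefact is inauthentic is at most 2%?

Prior odds = 0.235/0.765 = 47/153.
Likelihood ratio per clean check = 0.4.
Target posterior odds = 0.02/0.98 = 1/49.
Need (47/153) × 0.4ⁿ ≤ 1/49, i.e. 0.4ⁿ ≤ 153/2303.
0.4² = 0.16 is still above 153/2303 but 0.4³ = 0.064 is at or below it, so n = 3.

3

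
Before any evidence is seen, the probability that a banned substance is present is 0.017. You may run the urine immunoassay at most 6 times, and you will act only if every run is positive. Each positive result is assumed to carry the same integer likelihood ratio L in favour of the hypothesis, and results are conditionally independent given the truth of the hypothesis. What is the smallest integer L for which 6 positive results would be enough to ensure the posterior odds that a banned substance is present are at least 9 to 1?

Prior odds = 0.017/0.983 = 17/983.
Target odds = 9.
Need L⁶ ≥ 9 ÷ (17/983) = 8847/17.
2⁶ = 64 < 8847/17 ≤ 729 = 3⁶, so L = 3.

3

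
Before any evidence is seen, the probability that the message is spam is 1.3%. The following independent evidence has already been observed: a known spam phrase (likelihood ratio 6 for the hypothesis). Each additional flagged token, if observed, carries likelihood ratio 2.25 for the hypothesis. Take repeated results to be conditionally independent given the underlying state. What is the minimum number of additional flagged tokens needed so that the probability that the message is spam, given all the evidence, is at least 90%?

Prior odds = 0.013/0.987 = 13/987.
Bayes factor of the evidence already in hand = 6.
Odds after that evidence = (13/987) × 6 = 26/329.
Target odds = 0.9/0.1 = 9.
Need 2.25ⁿ ≥ 9 ÷ (26/329) = 2961/26.
2.25⁵ = 59049/1024 falls short of 2961/26 but 2.25⁶ = 531441/4096 reaches it, so n = 6.

6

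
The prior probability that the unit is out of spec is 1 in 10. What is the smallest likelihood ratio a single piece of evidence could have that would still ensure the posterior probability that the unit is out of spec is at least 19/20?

Prior odds = 0.1/0.9 = 1/9.
Target odds = 0.95/0.05 = 19.
Required Bayes factor = 19 ÷ (1/9) = 171.

171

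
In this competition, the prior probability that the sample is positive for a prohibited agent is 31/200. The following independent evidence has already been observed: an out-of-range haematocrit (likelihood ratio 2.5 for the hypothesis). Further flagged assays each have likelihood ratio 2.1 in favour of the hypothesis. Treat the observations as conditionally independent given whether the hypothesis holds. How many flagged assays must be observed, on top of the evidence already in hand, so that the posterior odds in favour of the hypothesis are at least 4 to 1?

3

Prior odds = 0.155/0.845 = 31/169.
Bayes factor of the evidence already in hand = 2.5.
Odds after that evidence = (31/169) × 2.5 = 155/338.
Target odds = 4.
Need 2.1ⁿ ≥ 4 ÷ (155/338) = 1352/155.
2.1² = 4.41 falls short of 1352/155 but 2.1³ = 9.261 reaches it, so n = 3.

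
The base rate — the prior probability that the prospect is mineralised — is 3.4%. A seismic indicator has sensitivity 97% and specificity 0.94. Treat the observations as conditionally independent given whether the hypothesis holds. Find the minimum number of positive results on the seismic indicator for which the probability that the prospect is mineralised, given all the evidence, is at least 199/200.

4

Prior odds: 0.034 ÷ 0.966 = 17/483.
False-positive rate = 1 − 0.94 = 0.06; likelihood ratio of a positive = 0.97/0.06 = 97/6.
Target odds: 0.995 ÷ 0.005 = 199.
Need (17/483) × (97/6)ⁿ ≥ 199, i.e. (97/6)ⁿ ≥ 96117/17.
(97/6)³ = 912673/216 falls short of 96117/17 but (97/6)⁴ = 88529281/1296 reaches it, so n = 4.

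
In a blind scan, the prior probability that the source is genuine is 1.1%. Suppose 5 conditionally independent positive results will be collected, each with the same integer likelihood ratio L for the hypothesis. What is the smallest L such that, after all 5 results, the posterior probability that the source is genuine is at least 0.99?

7

Prior odds = 0.011/0.989 = 11/989.
Target odds = 0.99/0.01 = 99.
Need L⁵ ≥ 99 ÷ (11/989) = 8901.
6⁵ = 7776 < 8901 ≤ 16807 = 7⁵, so L = 7.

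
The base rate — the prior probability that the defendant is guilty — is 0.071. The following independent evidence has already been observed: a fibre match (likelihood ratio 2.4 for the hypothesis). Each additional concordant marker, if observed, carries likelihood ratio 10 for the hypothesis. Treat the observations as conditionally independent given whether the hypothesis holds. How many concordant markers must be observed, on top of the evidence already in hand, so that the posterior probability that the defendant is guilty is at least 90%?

Prior odds = 0.071/0.929 = 71/929.
Bayes factor of the evidence already in hand = 2.4.
Odds after that evidence = (71/929) × 2.4 = 852/4645.
Target odds = 0.9/0.1 = 9.
Need 10ⁿ ≥ 9 ÷ (852/4645) = 13935/284.
10¹ = 10 falls short of 13935/284 but 10² = 100 reaches it, so n = 2.

2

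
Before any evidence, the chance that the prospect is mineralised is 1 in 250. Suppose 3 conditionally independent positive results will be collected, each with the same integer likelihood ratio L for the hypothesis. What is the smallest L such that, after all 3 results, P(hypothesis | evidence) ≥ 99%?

30

Prior odds = 0.004/0.996 = 1/249.
Target odds = 0.99/0.01 = 99.
Need L³ ≥ 99 ÷ (1/249) = 24651.
29³ = 24389 < 24651 ≤ 27000 = 30³, so L = 30.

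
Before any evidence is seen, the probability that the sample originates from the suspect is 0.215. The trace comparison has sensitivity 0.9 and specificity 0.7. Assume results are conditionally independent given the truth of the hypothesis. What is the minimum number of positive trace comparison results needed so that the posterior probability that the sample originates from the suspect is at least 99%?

6

Prior odds: 0.215 ÷ 0.785 = 43/157.
False-positive rate = 1 − 0.7 = 0.3; likelihood ratio of a positive = 0.9/0.3 = 3.
Target odds: 0.99 ÷ 0.01 = 99.
Need (43/157) × 3ⁿ ≥ 99, i.e. 3ⁿ ≥ 15543/43.
3⁵ = 243 falls short of 15543/43 but 3⁶ = 729 reaches it, so n = 6.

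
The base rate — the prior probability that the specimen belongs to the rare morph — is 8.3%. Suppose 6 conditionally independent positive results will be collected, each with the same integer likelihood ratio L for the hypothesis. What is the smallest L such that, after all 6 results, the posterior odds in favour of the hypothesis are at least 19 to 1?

3

Prior odds = 0.083/0.917 = 83/917.
Target odds = 19.
Need L⁶ ≥ 19 ÷ (83/917) = 17423/83.
2⁶ = 64 < 17423/83 ≤ 729 = 3⁶, so L = 3.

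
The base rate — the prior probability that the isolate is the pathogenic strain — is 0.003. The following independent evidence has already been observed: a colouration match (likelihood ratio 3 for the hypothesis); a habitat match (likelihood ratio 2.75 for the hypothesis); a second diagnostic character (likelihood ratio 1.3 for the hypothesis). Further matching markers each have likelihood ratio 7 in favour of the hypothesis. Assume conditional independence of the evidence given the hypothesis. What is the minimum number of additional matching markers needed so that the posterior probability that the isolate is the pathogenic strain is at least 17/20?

Prior odds = 0.003/0.997 = 3/997.
Combined Bayes factor of the evidence already in hand = 3 × 2.75 × 1.3 = 10.725.
Odds after that evidence = (3/997) × 10.725 = 1287/39880.
Target odds = 0.85/0.15 = 17/3.
Need 7ⁿ ≥ 17/3 ÷ (1287/39880) = 677960/3861.
7² = 49 falls short of 677960/3861 but 7³ = 343 reaches it, so n = 3.

3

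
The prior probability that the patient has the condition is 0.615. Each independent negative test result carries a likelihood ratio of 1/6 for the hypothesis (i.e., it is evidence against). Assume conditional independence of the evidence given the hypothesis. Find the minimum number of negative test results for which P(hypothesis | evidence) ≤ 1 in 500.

4

Prior odds: 0.615 ÷ 0.385 = 123/77.
Likelihood ratio per negative test result = 1/6.
Target posterior odds = 0.002/0.998 = 1/499.
Need (123/77) × (1/6)ⁿ ≤ 1/499, i.e. (1/6)ⁿ ≤ 77/61377.
(1/6)³ = 1/216 is still above 77/61377 but (1/6)⁴ = 1/1296 is at or below it, so n = 4.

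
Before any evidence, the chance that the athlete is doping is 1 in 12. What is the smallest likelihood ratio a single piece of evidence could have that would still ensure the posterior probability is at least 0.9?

99

Prior odds = (1/12)/(11/12) = 1/11.
Target odds = 0.9/0.1 = 9.
Required Bayes factor = 9 ÷ (1/11) = 99.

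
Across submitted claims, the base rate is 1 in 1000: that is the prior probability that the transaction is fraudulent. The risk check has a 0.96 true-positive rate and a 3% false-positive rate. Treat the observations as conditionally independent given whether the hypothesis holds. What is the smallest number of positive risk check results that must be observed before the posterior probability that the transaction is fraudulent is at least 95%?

3

Prior odds = 0.001/0.999 = 1/999.
Likelihood ratio of a positive result = 0.96/0.03 = 32.
Target posterior odds = 0.95/0.05 = 19.
Require 32ⁿ ≥ 19 ÷ (1/999) = 18981.
32² = 1024 falls short of 18981 but 32³ = 32768 reaches it, so n = 3.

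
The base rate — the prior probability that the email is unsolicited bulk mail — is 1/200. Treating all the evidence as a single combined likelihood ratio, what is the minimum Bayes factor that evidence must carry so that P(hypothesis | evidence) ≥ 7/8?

1393

Prior odds = 0.005/0.995 = 1/199.
Target odds = 0.875/0.125 = 7.
Required Bayes factor = 7 ÷ (1/199) = 1393.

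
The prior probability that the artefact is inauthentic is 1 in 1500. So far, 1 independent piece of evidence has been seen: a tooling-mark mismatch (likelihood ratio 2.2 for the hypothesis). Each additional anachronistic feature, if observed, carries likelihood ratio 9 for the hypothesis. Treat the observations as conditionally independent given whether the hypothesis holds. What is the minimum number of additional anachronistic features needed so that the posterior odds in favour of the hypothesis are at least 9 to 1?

Prior odds = (1/1500)/(1499/1500) = 1/1499.
Bayes factor of the evidence already in hand = 2.2.
Odds after that evidence = (1/1499) × 2.2 = 11/7495.
Target odds = 9.
Need 9ⁿ ≥ 9 ÷ (11/7495) = 67455/11.
9³ = 729 falls short of 67455/11 but 9⁴ = 6561 reaches it, so n = 4.

4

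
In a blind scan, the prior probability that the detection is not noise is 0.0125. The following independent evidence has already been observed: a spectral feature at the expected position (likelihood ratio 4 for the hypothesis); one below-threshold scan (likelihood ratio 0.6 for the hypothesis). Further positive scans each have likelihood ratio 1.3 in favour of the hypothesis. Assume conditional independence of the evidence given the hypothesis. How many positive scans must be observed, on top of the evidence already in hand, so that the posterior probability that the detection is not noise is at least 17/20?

Prior odds = 0.0125/0.9875 = 1/79.
Combined Bayes factor of the evidence already in hand = 4 × 0.6 = 2.4.
Odds after that evidence = (1/79) × 2.4 = 12/395.
Target odds = 0.85/0.15 = 17/3.
Need 1.3ⁿ ≥ 17/3 ÷ (12/395) = 6715/36.
1.3¹⁹ ≈146.192 falls short of 6715/36 but 1.3²⁰ ≈190.05 reaches it, so n = 20.

20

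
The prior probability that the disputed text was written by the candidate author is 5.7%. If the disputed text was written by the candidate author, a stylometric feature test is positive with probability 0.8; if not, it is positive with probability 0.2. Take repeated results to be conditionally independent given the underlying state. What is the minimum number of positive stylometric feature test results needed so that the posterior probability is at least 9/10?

4

Prior odds = 0.057/0.943 = 57/943.
Likelihood ratio of a positive = 0.8/0.2 = 4.
Target odds: 0.9 ÷ 0.1 = 9.
Require 4ⁿ ≥ 9 ÷ (57/943) = 2829/19.
4³ = 64 falls short of 2829/19 but 4⁴ = 256 reaches it, so n = 4.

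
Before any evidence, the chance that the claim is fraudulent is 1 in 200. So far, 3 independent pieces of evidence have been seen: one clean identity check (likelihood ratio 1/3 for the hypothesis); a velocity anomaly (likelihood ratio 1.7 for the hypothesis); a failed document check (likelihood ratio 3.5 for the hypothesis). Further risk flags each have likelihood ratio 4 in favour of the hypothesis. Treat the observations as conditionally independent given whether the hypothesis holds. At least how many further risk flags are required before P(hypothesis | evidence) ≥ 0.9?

Prior odds = 0.005/0.995 = 1/199.
Combined Bayes factor of the evidence already in hand = (1/3) × 1.7 × 3.5 = 119/60.
Odds after that evidence = (1/199) × 119/60 = 119/11940.
Target odds = 0.9/0.1 = 9.
Need 4ⁿ ≥ 9 ÷ (119/11940) = 107460/119.
4⁴ = 256 falls short of 107460/119 but 4⁵ = 1024 reaches it, so n = 5.

5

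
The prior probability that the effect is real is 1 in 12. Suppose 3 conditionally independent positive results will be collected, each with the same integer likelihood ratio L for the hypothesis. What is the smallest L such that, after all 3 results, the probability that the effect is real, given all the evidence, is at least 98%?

Prior odds = (1/12)/(11/12) = 1/11.
Target odds = 0.98/0.02 = 49.
Need L³ ≥ 49 ÷ (1/11) = 539.
8³ = 512 < 539 ≤ 729 = 9³, so L = 9.

9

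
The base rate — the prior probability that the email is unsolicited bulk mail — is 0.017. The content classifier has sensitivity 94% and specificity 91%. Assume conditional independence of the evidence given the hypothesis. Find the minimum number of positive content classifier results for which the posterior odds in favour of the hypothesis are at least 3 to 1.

3

Prior odds = 0.017/0.983 = 17/983.
False-positive rate = 1 − 0.91 = 0.09; likelihood ratio of a positive = 0.94/0.09 = 94/9.
Target odds = 3.
Need (17/983) × (94/9)ⁿ ≥ 3, i.e. (94/9)ⁿ ≥ 2949/17.
(94/9)² = 8836/81 falls short of 2949/17 but (94/9)³ = 830584/729 reaches it, so n = 3.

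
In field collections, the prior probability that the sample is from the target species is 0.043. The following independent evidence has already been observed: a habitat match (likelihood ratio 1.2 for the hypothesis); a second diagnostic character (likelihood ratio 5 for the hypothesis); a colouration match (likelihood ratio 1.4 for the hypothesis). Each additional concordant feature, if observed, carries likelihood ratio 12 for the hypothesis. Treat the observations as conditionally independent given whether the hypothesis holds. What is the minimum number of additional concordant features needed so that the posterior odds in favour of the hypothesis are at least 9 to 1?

Prior odds = 0.043/0.957 = 43/957.
Combined Bayes factor of the evidence already in hand = 1.2 × 5 × 1.4 = 8.4.
Odds after that evidence = (43/957) × 8.4 = 602/1595.
Target odds = 9.
Need 12ⁿ ≥ 9 ÷ (602/1595) = 14355/602.
12¹ = 12 falls short of 14355/602 but 12² = 144 reaches it, so n = 2.

2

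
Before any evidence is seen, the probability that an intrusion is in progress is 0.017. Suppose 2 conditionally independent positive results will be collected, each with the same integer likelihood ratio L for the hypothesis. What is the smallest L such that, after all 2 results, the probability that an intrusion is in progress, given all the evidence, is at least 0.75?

Prior odds = 0.017/0.983 = 17/983.
Target odds = 0.75/0.25 = 3.
Need L² ≥ 3 ÷ (17/983) = 2949/17.
13² = 169 < 2949/17 ≤ 196 = 14², so L = 14.

14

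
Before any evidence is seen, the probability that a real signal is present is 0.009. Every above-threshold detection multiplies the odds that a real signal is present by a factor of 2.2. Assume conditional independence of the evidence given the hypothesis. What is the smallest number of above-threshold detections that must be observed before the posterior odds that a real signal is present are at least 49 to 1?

Prior odds = 0.009/0.991 = 9/991.
Likelihood ratio per above-threshold detection = 2.2.
Target odds = 49.
Need (9/991) × 2.2ⁿ ≥ 49, i.e. 2.2ⁿ ≥ 48559/9.
2.2¹⁰ ≈2655.99 falls short of 48559/9 but 2.2¹¹ ≈5843.18 reaches it, so n = 11.

11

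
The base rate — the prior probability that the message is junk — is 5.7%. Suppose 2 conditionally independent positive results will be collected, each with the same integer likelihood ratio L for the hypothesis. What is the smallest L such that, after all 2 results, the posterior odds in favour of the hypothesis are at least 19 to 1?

18

Prior odds = 0.057/0.943 = 57/943.
Target odds = 19.
Need L² ≥ 19 ÷ (57/943) = 943/3.
17² = 289 < 943/3 ≤ 324 = 18², so L = 18.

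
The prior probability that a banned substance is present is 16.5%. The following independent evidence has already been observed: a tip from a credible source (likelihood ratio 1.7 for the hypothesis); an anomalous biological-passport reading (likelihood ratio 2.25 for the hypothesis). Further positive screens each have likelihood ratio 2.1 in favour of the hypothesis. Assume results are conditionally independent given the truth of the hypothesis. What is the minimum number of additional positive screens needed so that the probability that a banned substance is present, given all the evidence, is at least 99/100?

Prior odds = 0.165/0.835 = 33/167.
Combined Bayes factor of the evidence already in hand = 1.7 × 2.25 = 3.825.
Odds after that evidence = (33/167) × 3.825 = 5049/6680.
Target odds = 0.99/0.01 = 99.
Need 2.1ⁿ ≥ 99 ÷ (5049/6680) = 6680/51.
2.1⁶ = 85766121/1000000 falls short of 6680/51 but 2.1⁷ ≈180.109 reaches it, so n = 7.

7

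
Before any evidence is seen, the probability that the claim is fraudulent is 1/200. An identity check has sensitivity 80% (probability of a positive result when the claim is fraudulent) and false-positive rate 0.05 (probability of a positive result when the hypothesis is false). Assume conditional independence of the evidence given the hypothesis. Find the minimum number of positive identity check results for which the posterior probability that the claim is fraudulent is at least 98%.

Prior odds = 0.005/0.995 = 1/199.
Likelihood ratio of a positive result = 0.8/0.05 = 16.
Target posterior odds = 0.98/0.02 = 49.
Require 16ⁿ ≥ 49 ÷ (1/199) = 9751.
16³ = 4096 falls short of 9751 but 16⁴ = 65536 reaches it, so n = 4.

4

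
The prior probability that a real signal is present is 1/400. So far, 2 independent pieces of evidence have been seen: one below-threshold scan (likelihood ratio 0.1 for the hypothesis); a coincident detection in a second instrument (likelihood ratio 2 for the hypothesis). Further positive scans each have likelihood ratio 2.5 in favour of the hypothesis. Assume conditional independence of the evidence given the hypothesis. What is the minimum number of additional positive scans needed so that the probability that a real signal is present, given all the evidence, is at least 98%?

13

Prior odds = 0.0025/0.9975 = 1/399.
Combined Bayes factor of the evidence already in hand = 0.1 × 2 = 0.2.
Odds after that evidence = (1/399) × 0.2 = 1/1995.
Target odds = 0.98/0.02 = 49.
Need 2.5ⁿ ≥ 49 ÷ (1/1995) = 97755.
2.5¹² = 244140625/4096 falls short of 97755 but 2.5¹³ ≈149012 reaches it, so n = 13.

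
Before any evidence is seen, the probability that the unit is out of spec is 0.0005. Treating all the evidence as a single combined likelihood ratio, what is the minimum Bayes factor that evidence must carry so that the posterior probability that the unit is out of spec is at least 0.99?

Prior odds = 0.0005/0.9995 = 1/1999.
Target odds = 0.99/0.01 = 99.
Required Bayes factor = 99 ÷ (1/1999) = 197901.

197901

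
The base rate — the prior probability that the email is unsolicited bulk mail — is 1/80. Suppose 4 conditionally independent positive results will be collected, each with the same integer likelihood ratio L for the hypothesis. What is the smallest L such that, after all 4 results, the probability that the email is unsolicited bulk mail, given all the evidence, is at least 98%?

Prior odds = 0.0125/0.9875 = 1/79.
Target odds = 0.98/0.02 = 49.
Need L⁴ ≥ 49 ÷ (1/79) = 3871.
7⁴ = 2401 < 3871 ≤ 4096 = 8⁴, so L = 8.

8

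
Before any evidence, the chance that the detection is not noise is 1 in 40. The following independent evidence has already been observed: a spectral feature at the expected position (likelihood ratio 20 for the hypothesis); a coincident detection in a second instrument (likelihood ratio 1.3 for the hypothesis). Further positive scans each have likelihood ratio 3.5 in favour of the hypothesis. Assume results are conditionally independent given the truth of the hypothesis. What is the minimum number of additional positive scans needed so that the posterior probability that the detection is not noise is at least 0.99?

4

Prior odds = 0.025/0.975 = 1/39.
Combined Bayes factor of the evidence already in hand = 20 × 1.3 = 26.
Odds after that evidence = (1/39) × 26 = 2/3.
Target odds = 0.99/0.01 = 99.
Need 3.5ⁿ ≥ 99 ÷ (2/3) = 148.5.
3.5³ = 42.875 falls short of 148.5 but 3.5⁴ = 150.0625 reaches it, so n = 4.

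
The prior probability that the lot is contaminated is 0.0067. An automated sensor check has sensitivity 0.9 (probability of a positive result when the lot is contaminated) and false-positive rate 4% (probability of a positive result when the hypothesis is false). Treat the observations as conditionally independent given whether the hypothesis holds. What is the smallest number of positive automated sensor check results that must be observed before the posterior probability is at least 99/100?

Prior odds: 0.0067 ÷ 0.9933 = 67/9933.
Likelihood ratio of a positive result = 0.9/0.04 = 22.5.
Target odds: 0.99 ÷ 0.01 = 99.
Require 22.5ⁿ ≥ 99 ÷ (67/9933) = 983367/67.
22.5³ = 11390.625 falls short of 983367/67 but 22.5⁴ = 256289.0625 reaches it, so n = 4.

4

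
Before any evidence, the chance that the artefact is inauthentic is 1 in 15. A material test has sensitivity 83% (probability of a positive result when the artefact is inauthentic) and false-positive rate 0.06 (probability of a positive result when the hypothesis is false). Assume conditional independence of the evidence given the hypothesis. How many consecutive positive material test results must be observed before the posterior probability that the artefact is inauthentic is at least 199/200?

Prior odds = (1/15)/(14/15) = 1/14.
Likelihood ratio of a positive result = 0.83/0.06 = 83/6.
Target posterior odds = 0.995/0.005 = 199.
Need (1/14) × (83/6)ⁿ ≥ 199, i.e. (83/6)ⁿ ≥ 2786.
(83/6)³ = 571787/216 falls short of 2786 but (83/6)⁴ = 47458321/1296 reaches it, so n = 4.

4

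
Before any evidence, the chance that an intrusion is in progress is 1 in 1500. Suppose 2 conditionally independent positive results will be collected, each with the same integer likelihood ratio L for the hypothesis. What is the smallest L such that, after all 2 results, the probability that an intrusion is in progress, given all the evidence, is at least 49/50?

Prior odds = (1/1500)/(1499/1500) = 1/1499.
Target odds = 0.98/0.02 = 49.
Need L² ≥ 49 ÷ (1/1499) = 73451.
271² = 73441 < 73451 ≤ 73984 = 272², so L = 272.

272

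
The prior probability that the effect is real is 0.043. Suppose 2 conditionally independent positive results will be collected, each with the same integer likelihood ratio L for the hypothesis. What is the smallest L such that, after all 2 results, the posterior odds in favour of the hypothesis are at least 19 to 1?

21

Prior odds = 0.043/0.957 = 43/957.
Target odds = 19.
Need L² ≥ 19 ÷ (43/957) = 18183/43.
20² = 400 < 18183/43 ≤ 441 = 21², so L = 21.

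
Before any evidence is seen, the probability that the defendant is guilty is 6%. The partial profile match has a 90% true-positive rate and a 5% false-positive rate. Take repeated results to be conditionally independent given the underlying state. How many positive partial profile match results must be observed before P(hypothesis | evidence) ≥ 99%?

Prior odds: 0.06 ÷ 0.94 = 3/47.
Likelihood ratio of a positive result = 0.9/0.05 = 18.
Target posterior odds = 0.99/0.01 = 99.
Need (3/47) × 18ⁿ ≥ 99, i.e. 18ⁿ ≥ 1551.
18² = 324 falls short of 1551 but 18³ = 5832 reaches it, so n = 3.

3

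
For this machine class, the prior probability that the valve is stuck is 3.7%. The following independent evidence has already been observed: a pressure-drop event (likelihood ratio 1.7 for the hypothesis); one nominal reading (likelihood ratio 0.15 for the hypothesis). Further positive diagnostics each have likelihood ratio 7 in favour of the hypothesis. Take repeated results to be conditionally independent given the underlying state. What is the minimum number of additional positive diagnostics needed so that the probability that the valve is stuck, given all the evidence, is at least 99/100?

5

Prior odds = 0.037/0.963 = 37/963.
Combined Bayes factor of the evidence already in hand = 1.7 × 0.15 = 0.255.
Odds after that evidence = (37/963) × 0.255 = 629/64200.
Target odds = 0.99/0.01 = 99.
Need 7ⁿ ≥ 99 ÷ (629/64200) = 6355800/629.
7⁴ = 2401 falls short of 6355800/629 but 7⁵ = 16807 reaches it, so n = 5.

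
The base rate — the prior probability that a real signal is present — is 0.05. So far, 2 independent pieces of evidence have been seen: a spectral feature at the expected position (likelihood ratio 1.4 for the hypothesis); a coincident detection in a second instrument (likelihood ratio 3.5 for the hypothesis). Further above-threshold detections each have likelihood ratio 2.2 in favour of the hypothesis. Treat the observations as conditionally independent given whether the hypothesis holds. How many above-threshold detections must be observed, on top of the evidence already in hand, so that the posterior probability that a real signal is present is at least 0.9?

Prior odds = 0.05/0.95 = 1/19.
Combined Bayes factor of the evidence already in hand = 1.4 × 3.5 = 4.9.
Odds after that evidence = (1/19) × 4.9 = 49/190.
Target odds = 0.9/0.1 = 9.
Need 2.2ⁿ ≥ 9 ÷ (49/190) = 1710/49.
2.2⁴ = 23.4256 falls short of 1710/49 but 2.2⁵ = 51.53632 reaches it, so n = 5.

5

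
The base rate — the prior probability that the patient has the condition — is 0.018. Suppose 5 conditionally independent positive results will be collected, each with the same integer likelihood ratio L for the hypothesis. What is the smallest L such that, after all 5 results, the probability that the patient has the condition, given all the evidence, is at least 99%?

6

Prior odds = 0.018/0.982 = 9/491.
Target odds = 0.99/0.01 = 99.
Need L⁵ ≥ 99 ÷ (9/491) = 5401.
5⁵ = 3125 < 5401 ≤ 7776 = 6⁵, so L = 6.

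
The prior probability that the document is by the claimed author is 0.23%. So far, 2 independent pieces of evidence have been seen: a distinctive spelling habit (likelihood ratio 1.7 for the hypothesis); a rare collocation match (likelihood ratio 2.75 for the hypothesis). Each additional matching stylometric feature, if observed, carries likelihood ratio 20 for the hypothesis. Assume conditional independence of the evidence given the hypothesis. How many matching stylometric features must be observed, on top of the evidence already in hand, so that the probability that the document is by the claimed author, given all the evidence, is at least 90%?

Prior odds = 0.0023/0.9977 = 23/9977.
Combined Bayes factor of the evidence already in hand = 1.7 × 2.75 = 4.675.
Odds after that evidence = (23/9977) × 4.675 = 391/36280.
Target odds = 0.9/0.1 = 9.
Need 20ⁿ ≥ 9 ÷ (391/36280) = 326520/391.
20² = 400 falls short of 326520/391 but 20³ = 8000 reaches it, so n = 3.

3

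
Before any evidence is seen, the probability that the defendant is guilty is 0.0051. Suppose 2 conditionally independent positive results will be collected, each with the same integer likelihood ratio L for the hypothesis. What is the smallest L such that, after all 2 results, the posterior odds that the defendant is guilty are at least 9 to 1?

42

Prior odds = 0.0051/0.9949 = 51/9949.
Target odds = 9.
Need L² ≥ 9 ÷ (51/9949) = 29847/17.
41² = 1681 < 29847/17 ≤ 1764 = 42², so L = 42.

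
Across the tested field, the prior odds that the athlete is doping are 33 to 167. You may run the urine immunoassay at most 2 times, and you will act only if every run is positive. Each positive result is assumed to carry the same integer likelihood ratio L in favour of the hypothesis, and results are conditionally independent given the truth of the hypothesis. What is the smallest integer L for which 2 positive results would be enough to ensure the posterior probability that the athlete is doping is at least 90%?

7

Prior odds = 33/167.
Target odds = 0.9/0.1 = 9.
Need L² ≥ 9 ÷ (33/167) = 501/11.
6² = 36 < 501/11 ≤ 49 = 7², so L = 7.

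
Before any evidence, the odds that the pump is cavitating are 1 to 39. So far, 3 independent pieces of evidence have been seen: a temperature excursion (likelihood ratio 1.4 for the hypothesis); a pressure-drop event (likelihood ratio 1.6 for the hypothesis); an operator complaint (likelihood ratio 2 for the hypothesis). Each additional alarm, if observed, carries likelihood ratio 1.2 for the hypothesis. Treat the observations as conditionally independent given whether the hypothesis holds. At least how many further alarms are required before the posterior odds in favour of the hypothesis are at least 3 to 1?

18

Prior odds = 1/39.
Combined Bayes factor of the evidence already in hand = 1.4 × 1.6 × 2 = 4.48.
Odds after that evidence = (1/39) × 4.48 = 112/975.
Target odds = 3.
Need 1.2ⁿ ≥ 3 ÷ (112/975) = 2925/112.
1.2¹⁷ ≈22.1861 falls short of 2925/112 but 1.2¹⁸ ≈26.6233 reaches it, so n = 18.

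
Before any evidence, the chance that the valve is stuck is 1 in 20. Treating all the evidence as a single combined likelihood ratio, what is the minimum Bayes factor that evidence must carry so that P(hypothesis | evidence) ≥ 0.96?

456

Prior odds = 0.05/0.95 = 1/19.
Target odds = 0.96/0.04 = 24.
Required Bayes factor = 24 ÷ (1/19) = 456.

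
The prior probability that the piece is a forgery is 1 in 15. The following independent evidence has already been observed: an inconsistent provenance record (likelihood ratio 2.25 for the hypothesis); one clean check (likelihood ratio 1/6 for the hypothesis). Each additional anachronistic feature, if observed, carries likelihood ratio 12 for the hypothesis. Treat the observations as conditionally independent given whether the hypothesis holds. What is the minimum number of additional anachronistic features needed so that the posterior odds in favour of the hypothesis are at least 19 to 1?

Prior odds = (1/15)/(14/15) = 1/14.
Combined Bayes factor of the evidence already in hand = 2.25 × (1/6) = 0.375.
Odds after that evidence = (1/14) × 0.375 = 3/112.
Target odds = 19.
Need 12ⁿ ≥ 19 ÷ (3/112) = 2128/3.
12² = 144 falls short of 2128/3 but 12³ = 1728 reaches it, so n = 3.

3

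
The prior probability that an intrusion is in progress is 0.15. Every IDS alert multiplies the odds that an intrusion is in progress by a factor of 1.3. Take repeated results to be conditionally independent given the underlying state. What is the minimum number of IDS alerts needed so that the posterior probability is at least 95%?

18

Prior odds = 0.15/0.85 = 3/17.
Likelihood ratio per IDS alert = 1.3.
Target odds: 0.95 ÷ 0.05 = 19.
Require 1.3ⁿ ≥ 19 ÷ (3/17) = 323/3.
1.3¹⁷ ≈86.5042 falls short of 323/3 but 1.3¹⁸ ≈112.455 reaches it, so n = 18.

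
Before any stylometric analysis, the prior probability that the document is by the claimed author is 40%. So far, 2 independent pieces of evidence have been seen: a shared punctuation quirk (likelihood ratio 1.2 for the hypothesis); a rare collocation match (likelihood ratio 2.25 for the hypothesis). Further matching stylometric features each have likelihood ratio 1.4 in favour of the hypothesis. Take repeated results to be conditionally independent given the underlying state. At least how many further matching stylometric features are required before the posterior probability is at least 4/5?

Prior odds = 0.4/0.6 = 2/3.
Combined Bayes factor of the evidence already in hand = 1.2 × 2.25 = 2.7.
Odds after that evidence = (2/3) × 2.7 = 1.8.
Target odds = 0.8/0.2 = 4.
Need 1.4ⁿ ≥ 4 ÷ 1.8 = 20/9.
1.4² = 1.96 falls short of 20/9 but 1.4³ = 2.744 reaches it, so n = 3.

3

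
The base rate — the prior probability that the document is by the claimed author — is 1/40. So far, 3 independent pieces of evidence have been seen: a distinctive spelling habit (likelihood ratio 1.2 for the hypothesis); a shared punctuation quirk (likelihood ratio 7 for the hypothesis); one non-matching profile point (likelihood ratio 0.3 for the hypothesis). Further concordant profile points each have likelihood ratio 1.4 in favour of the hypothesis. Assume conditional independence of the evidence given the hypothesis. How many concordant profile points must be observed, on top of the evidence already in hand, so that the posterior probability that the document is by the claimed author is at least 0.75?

12

Prior odds = 0.025/0.975 = 1/39.
Combined Bayes factor of the evidence already in hand = 1.2 × 7 × 0.3 = 2.52.
Odds after that evidence = (1/39) × 2.52 = 21/325.
Target odds = 0.75/0.25 = 3.
Need 1.4ⁿ ≥ 3 ÷ (21/325) = 325/7.
1.4¹¹ ≈40.4957 falls short of 325/7 but 1.4¹² ≈56.6939 reaches it, so n = 12.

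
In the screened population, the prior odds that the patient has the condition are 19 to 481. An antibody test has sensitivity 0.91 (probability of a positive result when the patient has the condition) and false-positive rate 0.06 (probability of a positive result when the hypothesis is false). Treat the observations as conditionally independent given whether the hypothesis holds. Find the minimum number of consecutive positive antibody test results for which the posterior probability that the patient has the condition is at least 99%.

3

Prior odds = 19/481.
Likelihood ratio of a positive result = 0.91/0.06 = 91/6.
Target odds: 0.99 ÷ 0.01 = 99.
Need (19/481) × (91/6)ⁿ ≥ 99, i.e. (91/6)ⁿ ≥ 47619/19.
(91/6)² = 8281/36 falls short of 47619/19 but (91/6)³ = 753571/216 reaches it, so n = 3.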